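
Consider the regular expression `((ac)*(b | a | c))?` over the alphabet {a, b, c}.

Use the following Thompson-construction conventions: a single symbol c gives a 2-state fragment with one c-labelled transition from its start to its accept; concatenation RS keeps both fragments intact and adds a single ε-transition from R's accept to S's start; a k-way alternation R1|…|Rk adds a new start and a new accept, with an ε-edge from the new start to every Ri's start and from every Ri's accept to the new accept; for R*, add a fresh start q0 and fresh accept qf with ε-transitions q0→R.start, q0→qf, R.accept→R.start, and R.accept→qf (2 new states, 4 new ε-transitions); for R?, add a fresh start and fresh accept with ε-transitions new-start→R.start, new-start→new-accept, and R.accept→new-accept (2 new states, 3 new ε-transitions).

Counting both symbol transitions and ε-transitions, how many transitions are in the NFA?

20

Per subexpression:
Each of the 5 symbol leaves contributes 1 transition (1 symbol, 0 ε).
  ac = 3 transitions (2 symbol, 1 ε)
  (ac)* = 7 transitions (2 symbol, 5 ε)
  b | a | c = 9 transitions (3 symbol, 6 ε)
  (ac)*(b | a | c) = 17 transitions (5 symbol, 12 ε)
  ((ac)*(b | a | c))? = 20 transitions (5 symbol, 15 ε)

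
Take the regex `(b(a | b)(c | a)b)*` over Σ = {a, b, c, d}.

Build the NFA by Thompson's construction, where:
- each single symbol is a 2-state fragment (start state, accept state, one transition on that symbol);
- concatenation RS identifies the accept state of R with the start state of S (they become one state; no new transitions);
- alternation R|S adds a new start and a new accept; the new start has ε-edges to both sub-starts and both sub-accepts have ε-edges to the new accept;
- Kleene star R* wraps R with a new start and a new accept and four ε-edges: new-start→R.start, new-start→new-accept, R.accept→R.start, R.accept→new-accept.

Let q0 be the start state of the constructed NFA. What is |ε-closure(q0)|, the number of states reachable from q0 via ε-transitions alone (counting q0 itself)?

Compute the ε-closure size of each fragment's start state recursively; a symbol fragment's start has no outgoing ε-edge, so its closure is just itself (size 1).
  a | b : new start ε-reaches every alternative's start; none of them accept ε, so the new accept is not reached: C = 1 + 1 + 1 = 3
  c | a : new start ε-reaches every alternative's start; none of them accept ε, so the new accept is not reached: C = 1 + 1 + 1 = 3
  b(a | b)(c | a)b : same as the first factor's closure: C = 1
  (b(a | b)(c | a)b)* : the star's fresh start ε-reaches both the body's start and the fresh accept: C = 2 + 1 = 3

3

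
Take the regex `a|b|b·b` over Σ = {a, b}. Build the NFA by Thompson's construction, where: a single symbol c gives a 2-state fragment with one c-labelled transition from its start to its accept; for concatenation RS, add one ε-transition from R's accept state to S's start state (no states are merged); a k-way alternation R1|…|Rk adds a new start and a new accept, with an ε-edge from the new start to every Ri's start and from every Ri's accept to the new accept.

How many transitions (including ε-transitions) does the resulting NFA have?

By structural recursion:
Each of the 4 symbol leaves contributes 1 transition (1 symbol, 0 ε).
  b·b = 3 transitions (2 symbol, 1 ε)
  a|b|b·b = 11 transitions (4 symbol, 7 ε)

11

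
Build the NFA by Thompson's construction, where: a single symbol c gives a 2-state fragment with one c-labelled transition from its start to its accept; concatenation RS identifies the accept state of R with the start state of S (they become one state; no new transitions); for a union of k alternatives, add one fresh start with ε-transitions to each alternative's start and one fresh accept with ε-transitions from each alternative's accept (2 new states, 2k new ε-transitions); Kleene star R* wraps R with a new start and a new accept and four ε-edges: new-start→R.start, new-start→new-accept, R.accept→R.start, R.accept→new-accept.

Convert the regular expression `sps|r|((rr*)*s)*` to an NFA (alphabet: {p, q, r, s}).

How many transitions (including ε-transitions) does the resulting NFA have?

Building bottom-up:
Each of the 7 symbol leaves contributes 1 transition (1 symbol, 0 ε).
  sps — 3 transitions (3 symbol, 0 ε)
  r* — 5 transitions (1 symbol, 4 ε)
  rr* — 6 transitions (2 symbol, 4 ε)
  (rr*)* — 10 transitions (2 symbol, 8 ε)
  (rr*)*s — 11 transitions (3 symbol, 8 ε)
  ((rr*)*s)* — 15 transitions (3 symbol, 12 ε)
  sps|r|((rr*)*s)* — 25 transitions (7 symbol, 18 ε)

25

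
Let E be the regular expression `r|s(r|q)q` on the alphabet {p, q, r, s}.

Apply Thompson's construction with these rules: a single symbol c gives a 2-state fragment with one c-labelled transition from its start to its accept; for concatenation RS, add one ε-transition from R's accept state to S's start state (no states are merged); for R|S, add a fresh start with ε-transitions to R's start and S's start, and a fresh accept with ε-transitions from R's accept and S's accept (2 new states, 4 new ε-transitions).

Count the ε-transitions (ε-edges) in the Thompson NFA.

Recursing over subexpressions:
Each of the 5 symbol leaves contributes 0 ε-transitions.
  r|q = 4 ε-transitions
  s(r|q)q = 6 ε-transitions
  r|s(r|q)q = 10 ε-transitions

10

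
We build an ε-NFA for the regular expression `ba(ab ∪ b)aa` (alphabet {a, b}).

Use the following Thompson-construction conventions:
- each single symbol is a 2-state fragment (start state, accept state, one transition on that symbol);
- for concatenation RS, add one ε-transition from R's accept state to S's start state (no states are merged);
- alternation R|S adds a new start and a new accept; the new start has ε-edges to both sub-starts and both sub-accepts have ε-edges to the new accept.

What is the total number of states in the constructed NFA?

Bottom-up over the parse tree:
Each of the 7 symbol leaves contributes a 2-state fragment.
  ab → 4 states
  ab ∪ b → 8 states
  ba(ab ∪ b)aa → 16 states

16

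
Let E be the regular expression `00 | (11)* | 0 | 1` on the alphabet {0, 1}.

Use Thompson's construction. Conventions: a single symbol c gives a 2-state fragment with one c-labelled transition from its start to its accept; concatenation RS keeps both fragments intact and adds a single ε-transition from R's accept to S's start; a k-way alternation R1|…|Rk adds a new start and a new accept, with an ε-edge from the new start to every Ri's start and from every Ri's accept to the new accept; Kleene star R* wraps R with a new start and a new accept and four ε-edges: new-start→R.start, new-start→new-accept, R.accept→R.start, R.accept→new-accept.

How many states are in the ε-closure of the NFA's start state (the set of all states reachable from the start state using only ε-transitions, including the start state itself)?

Compute the ε-closure size of each fragment's start state recursively; a symbol fragment's start has no outgoing ε-edge, so its closure is just itself (size 1).
  00 : C equals the left operand's closure size = 1 (its accept is not ε-reachable, so the closure stops there)
  11 : C equals the left operand's closure size = 1 (its accept is not ε-reachable, so the closure stops there)
  (11)* : C = 1 (new start) + 1 (body) + 1 (new accept) = 3
  00 | (11)* | 0 | 1 : C = 1 (new start) + (1 + 3 + 1 + 1) + 1 (new accept, since some branch ε-reaches its own accept) = 8

8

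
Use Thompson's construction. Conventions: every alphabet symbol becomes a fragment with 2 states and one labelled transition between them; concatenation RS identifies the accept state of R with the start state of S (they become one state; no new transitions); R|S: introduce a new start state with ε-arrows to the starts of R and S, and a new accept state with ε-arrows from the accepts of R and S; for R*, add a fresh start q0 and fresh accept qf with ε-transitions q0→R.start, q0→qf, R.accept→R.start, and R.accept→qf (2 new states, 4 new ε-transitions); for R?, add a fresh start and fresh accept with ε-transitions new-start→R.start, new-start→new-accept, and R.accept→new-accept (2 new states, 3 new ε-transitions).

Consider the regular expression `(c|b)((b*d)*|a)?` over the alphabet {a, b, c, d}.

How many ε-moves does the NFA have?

Bottom-up over the parse tree:
Each of the 5 symbol leaves contributes 0 ε-transitions.
  c|b : 4 ε-transitions
  b* : 4 ε-transitions
  b*d : 4 ε-transitions
  (b*d)* : 8 ε-transitions
  (b*d)*|a : 12 ε-transitions
  ((b*d)*|a)? : 15 ε-transitions
  (c|b)((b*d)*|a)? : 19 ε-transitions

19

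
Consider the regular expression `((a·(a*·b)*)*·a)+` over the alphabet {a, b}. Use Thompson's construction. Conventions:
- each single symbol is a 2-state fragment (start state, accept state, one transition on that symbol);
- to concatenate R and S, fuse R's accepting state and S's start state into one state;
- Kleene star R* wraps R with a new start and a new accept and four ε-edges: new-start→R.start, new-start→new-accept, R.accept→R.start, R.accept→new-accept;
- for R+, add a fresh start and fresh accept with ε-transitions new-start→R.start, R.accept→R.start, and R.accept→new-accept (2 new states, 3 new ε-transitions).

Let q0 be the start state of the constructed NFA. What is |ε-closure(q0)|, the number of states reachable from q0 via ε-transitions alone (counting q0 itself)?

4

Work bottom-up. For each fragment F, track |ε-closure(F.start)| and whether F's accept lies in that closure (i.e. whether F accepts ε). A single-symbol fragment has closure size 1 and does not accept ε.
  a* → new start has ε-edges to the inner start and to the new accept, so |ε-closure| = 2 + 1 = 3
  a*·b → |ε-closure| = 3 + (1−1) = 3 (closure spills across the concat boundary because the left factor accepts ε)
  (a*·b)* → new start has ε-edges to the inner start and to the new accept, so |ε-closure| = 2 + 3 = 5
  a·(a*·b)* → same as the first factor's closure: |ε-closure| = 1
  (a·(a*·b)*)* → new start has ε-edges to the inner start and to the new accept, so |ε-closure| = 2 + 1 = 3
  (a·(a*·b)*)*·a → |ε-closure| = 3 + (1−1) = 3 (closure spills across the concat boundary because the left factor accepts ε)
  ((a·(a*·b)*)*·a)+ → |ε-closure| = 1 + 3 = 4 (the body doesn't accept ε, so the new accept is not reached)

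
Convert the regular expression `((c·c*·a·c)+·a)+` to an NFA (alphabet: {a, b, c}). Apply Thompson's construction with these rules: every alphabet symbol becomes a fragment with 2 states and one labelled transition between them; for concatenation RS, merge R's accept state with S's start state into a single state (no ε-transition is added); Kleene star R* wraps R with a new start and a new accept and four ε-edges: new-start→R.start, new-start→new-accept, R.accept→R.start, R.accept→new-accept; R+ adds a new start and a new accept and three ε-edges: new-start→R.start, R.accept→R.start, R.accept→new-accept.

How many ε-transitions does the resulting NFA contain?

Recursing over subexpressions:
Each of the 5 symbol leaves contributes 0 ε-transitions.
  c* — 4 ε-transitions
  c·c*·a·c — 4 ε-transitions
  (c·c*·a·c)+ — 7 ε-transitions
  (c·c*·a·c)+·a — 7 ε-transitions
  ((c·c*·a·c)+·a)+ — 10 ε-transitions

10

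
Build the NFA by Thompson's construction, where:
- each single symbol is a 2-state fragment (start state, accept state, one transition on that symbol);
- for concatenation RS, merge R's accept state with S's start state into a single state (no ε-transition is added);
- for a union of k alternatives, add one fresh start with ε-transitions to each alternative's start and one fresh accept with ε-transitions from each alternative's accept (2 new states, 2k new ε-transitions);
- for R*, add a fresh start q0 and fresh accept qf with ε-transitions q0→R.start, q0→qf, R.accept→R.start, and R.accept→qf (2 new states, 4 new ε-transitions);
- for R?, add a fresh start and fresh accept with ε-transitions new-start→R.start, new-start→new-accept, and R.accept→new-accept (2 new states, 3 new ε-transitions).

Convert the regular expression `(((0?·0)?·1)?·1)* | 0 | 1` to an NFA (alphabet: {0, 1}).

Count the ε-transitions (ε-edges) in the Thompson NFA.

19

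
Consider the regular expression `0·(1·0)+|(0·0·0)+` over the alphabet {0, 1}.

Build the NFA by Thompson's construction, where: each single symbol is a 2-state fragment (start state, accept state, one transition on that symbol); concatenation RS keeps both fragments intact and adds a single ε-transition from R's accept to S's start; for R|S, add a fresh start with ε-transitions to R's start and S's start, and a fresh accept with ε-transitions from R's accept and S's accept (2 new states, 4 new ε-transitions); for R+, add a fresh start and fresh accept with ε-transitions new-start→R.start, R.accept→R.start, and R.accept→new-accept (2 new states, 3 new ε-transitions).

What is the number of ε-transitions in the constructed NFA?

Recursing over subexpressions:
Each of the 6 symbol leaves contributes 0 ε-transitions.
  1·0 = 1 ε-transition
  (1·0)+ = 4 ε-transitions
  0·(1·0)+ = 5 ε-transitions
  0·0·0 = 2 ε-transitions
  (0·0·0)+ = 5 ε-transitions
  0·(1·0)+|(0·0·0)+ = 14 ε-transitions

14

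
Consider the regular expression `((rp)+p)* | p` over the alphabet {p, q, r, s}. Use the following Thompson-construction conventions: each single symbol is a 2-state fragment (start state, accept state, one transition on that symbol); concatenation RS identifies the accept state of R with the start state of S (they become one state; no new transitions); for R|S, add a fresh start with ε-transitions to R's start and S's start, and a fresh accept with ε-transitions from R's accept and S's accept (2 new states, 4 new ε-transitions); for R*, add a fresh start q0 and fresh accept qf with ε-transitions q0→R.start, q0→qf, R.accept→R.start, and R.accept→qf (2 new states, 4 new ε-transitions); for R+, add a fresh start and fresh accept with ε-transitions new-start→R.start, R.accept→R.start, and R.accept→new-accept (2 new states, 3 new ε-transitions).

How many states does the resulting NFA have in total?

12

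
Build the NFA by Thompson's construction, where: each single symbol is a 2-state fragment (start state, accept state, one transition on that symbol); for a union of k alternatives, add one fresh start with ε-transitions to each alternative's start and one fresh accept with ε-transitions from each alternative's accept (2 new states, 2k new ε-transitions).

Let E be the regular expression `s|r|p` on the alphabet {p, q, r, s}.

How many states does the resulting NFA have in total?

Bottom-up over the parse tree:
Each of the 3 symbol leaves contributes a 2-state fragment.
  s|r|p = 8 states

8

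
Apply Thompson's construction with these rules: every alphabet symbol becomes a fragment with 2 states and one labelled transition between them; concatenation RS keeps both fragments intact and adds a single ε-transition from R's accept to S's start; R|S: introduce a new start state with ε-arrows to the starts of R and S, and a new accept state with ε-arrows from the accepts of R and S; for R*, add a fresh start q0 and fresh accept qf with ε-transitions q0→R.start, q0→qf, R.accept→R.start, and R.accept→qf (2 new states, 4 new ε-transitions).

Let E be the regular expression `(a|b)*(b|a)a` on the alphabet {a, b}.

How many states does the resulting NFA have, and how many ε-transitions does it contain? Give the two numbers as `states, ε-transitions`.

Recursing over subexpressions:
Each of the 5 symbol leaves contributes 2 states and 0 ε-transitions.
  a|b : 6 states, 4 ε-transitions
  (a|b)* : 8 states, 8 ε-transitions
  b|a : 6 states, 4 ε-transitions
  (a|b)*(b|a)a : 16 states, 14 ε-transitions

16, 14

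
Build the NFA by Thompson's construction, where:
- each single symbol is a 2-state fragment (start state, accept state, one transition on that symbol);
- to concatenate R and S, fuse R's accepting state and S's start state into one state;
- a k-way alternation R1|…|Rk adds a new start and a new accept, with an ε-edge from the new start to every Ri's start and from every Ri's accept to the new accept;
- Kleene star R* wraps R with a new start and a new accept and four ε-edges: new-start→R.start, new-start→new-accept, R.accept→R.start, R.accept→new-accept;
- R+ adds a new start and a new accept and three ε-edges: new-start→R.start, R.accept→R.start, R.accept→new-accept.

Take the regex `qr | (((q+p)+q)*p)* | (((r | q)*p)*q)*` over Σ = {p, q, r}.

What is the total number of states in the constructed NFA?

32

Per subexpression:
Each of the 10 symbol leaves contributes a 2-state fragment.
  qr — 3 states
  q+ — 4 states
  q+p — 5 states
  (q+p)+ — 7 states
  (q+p)+q — 8 states
  ((q+p)+q)* — 10 states
  ((q+p)+q)*p — 11 states
  (((q+p)+q)*p)* — 13 states
  r | q — 6 states
  (r | q)* — 8 states
  (r | q)*p — 9 states
  ((r | q)*p)* — 11 states
  ((r | q)*p)*q — 12 states
  (((r | q)*p)*q)* — 14 states
  qr | (((q+p)+q)*p)* | (((r | q)*p)*q)* — 32 states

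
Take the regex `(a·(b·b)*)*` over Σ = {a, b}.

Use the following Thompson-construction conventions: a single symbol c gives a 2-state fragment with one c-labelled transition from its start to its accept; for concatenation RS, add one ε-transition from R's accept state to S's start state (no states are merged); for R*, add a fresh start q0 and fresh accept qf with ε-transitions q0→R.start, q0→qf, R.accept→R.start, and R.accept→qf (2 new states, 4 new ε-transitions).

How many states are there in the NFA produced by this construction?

10

Building bottom-up:
Each of the 3 symbol leaves contributes a 2-state fragment.
  b·b → 4 states
  (b·b)* → 6 states
  a·(b·b)* → 8 states
  (a·(b·b)*)* → 10 states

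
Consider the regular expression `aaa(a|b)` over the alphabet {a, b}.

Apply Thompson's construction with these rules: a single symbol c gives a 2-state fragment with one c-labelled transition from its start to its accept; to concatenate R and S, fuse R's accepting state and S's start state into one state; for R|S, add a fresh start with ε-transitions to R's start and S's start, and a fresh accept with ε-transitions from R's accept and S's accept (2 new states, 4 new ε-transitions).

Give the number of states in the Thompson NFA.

9

By structural recursion:
Each of the 5 symbol leaves contributes a 2-state fragment.
  a|b : 6 states
  aaa(a|b) : 9 states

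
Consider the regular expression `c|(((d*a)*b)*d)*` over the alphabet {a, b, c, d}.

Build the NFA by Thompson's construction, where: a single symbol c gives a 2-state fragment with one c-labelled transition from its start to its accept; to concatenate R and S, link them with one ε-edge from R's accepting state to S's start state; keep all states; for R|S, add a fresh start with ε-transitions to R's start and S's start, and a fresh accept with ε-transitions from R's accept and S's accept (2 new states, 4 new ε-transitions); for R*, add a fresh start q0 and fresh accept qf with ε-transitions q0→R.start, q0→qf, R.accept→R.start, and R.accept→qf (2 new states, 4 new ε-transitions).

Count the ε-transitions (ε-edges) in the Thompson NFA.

23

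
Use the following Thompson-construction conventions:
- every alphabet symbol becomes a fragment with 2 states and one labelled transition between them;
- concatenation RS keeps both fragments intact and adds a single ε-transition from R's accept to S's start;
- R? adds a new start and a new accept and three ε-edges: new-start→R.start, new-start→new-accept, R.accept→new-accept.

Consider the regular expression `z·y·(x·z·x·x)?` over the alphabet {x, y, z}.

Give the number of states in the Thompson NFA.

14

Bottom-up over the parse tree:
Each of the 6 symbol leaves contributes a 2-state fragment.
  x·z·x·x — 8 states
  (x·z·x·x)? — 10 states
  z·y·(x·z·x·x)? — 14 states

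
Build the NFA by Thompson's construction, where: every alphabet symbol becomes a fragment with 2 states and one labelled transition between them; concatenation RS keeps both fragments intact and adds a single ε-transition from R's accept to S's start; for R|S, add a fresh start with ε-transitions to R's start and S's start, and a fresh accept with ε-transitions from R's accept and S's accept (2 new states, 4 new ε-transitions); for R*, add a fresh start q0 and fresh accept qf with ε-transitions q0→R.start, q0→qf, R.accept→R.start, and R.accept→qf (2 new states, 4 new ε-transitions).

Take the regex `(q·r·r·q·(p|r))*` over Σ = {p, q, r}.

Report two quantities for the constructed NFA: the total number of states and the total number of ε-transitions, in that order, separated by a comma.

By structural recursion:
Each of the 6 symbol leaves contributes 2 states and 0 ε-transitions.
  p|r — 6 states, 4 ε-transitions
  q·r·r·q·(p|r) — 14 states, 8 ε-transitions
  (q·r·r·q·(p|r))* — 16 states, 12 ε-transitions

16, 12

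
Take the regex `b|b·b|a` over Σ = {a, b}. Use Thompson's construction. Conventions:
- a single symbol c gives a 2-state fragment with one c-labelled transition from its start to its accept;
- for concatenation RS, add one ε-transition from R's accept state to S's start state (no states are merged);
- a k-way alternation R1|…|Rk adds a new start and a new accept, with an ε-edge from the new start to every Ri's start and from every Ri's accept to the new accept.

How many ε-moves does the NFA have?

Recursing over subexpressions:
Each of the 4 symbol leaves contributes 0 ε-transitions.
  b·b = 1 ε-transition
  b|b·b|a = 7 ε-transitions

7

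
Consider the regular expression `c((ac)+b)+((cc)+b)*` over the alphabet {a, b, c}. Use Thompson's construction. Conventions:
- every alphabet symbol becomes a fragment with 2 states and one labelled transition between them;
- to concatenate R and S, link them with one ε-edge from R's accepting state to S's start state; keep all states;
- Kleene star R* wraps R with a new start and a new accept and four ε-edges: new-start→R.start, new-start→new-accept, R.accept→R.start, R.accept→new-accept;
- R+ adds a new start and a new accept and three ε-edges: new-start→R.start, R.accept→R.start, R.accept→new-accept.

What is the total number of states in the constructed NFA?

22

Building bottom-up:
Each of the 7 symbol leaves contributes a 2-state fragment.
  ac = 4 states
  (ac)+ = 6 states
  (ac)+b = 8 states
  ((ac)+b)+ = 10 states
  cc = 4 states
  (cc)+ = 6 states
  (cc)+b = 8 states
  ((cc)+b)* = 10 states
  c((ac)+b)+((cc)+b)* = 22 states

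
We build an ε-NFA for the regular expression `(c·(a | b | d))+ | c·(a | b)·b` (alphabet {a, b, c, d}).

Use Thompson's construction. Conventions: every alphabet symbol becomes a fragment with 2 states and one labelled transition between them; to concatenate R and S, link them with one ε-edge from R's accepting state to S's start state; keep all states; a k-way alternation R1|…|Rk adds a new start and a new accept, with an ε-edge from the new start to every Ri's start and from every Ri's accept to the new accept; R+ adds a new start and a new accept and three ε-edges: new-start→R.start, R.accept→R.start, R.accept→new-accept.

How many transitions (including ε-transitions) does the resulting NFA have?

28

By structural recursion:
Each of the 8 symbol leaves contributes 1 transition (1 symbol, 0 ε).
  a | b | d — 9 transitions (3 symbol, 6 ε)
  c·(a | b | d) — 11 transitions (4 symbol, 7 ε)
  (c·(a | b | d))+ — 14 transitions (4 symbol, 10 ε)
  a | b — 6 transitions (2 symbol, 4 ε)
  c·(a | b)·b — 10 transitions (4 symbol, 6 ε)
  (c·(a | b | d))+ | c·(a | b)·b — 28 transitions (8 symbol, 20 ε)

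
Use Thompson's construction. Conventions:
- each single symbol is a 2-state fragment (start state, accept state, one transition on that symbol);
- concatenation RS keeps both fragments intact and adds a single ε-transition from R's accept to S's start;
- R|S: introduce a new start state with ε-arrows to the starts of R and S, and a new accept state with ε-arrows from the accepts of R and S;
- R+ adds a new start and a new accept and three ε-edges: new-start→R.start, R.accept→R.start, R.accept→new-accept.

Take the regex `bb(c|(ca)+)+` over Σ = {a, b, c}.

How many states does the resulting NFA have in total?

16

Recursing over subexpressions:
Each of the 5 symbol leaves contributes a 2-state fragment.
  ca — 4 states
  (ca)+ — 6 states
  c|(ca)+ — 10 states
  (c|(ca)+)+ — 12 states
  bb(c|(ca)+)+ — 16 states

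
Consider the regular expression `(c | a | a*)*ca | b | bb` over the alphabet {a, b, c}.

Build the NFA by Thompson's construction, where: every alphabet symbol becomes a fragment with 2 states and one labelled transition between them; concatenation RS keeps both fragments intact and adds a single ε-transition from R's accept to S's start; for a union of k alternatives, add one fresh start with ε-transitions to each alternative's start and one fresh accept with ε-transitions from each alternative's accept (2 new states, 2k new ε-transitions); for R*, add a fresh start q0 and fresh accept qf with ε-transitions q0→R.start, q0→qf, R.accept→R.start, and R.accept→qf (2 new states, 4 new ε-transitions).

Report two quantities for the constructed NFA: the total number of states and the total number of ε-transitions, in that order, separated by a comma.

Per subexpression:
Each of the 8 symbol leaves contributes 2 states and 0 ε-transitions.
  a* — 4 states, 4 ε-transitions
  c | a | a* — 10 states, 10 ε-transitions
  (c | a | a*)* — 12 states, 14 ε-transitions
  (c | a | a*)*ca — 16 states, 16 ε-transitions
  bb — 4 states, 1 ε-transition
  (c | a | a*)*ca | b | bb — 24 states, 23 ε-transitions

24, 23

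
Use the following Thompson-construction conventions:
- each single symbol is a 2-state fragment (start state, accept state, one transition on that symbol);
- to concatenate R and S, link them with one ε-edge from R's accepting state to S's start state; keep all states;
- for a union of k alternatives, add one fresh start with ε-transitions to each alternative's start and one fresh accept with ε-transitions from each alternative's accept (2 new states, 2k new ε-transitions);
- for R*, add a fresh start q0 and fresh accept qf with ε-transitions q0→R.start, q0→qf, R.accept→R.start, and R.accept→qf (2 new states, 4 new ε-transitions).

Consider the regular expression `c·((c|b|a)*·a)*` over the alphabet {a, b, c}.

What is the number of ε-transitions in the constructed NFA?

By structural recursion:
Each of the 5 symbol leaves contributes 0 ε-transitions.
  c|b|a = 6 ε-transitions
  (c|b|a)* = 10 ε-transitions
  (c|b|a)*·a = 11 ε-transitions
  ((c|b|a)*·a)* = 15 ε-transitions
  c·((c|b|a)*·a)* = 16 ε-transitions

16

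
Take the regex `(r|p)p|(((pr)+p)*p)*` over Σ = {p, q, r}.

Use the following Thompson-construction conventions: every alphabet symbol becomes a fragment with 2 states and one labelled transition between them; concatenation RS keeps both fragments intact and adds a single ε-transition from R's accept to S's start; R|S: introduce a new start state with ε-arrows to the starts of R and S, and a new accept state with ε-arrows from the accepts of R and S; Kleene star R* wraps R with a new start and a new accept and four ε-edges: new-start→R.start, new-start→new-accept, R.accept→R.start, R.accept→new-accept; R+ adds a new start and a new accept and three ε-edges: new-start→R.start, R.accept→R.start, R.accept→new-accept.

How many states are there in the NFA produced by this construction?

24

Per subexpression:
Each of the 7 symbol leaves contributes a 2-state fragment.
  r|p = 6 states
  (r|p)p = 8 states
  pr = 4 states
  (pr)+ = 6 states
  (pr)+p = 8 states
  ((pr)+p)* = 10 states
  ((pr)+p)*p = 12 states
  (((pr)+p)*p)* = 14 states
  (r|p)p|(((pr)+p)*p)* = 24 states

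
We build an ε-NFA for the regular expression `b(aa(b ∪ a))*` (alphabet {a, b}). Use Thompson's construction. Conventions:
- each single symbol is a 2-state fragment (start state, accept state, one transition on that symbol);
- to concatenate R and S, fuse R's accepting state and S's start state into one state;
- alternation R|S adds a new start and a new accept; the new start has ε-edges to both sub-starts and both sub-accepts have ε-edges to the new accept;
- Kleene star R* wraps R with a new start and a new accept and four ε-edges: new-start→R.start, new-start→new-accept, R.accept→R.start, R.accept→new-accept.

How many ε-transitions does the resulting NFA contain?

8

By structural recursion:
Each of the 5 symbol leaves contributes 0 ε-transitions.
  b ∪ a : 4 ε-transitions
  aa(b ∪ a) : 4 ε-transitions
  (aa(b ∪ a))* : 8 ε-transitions
  b(aa(b ∪ a))* : 8 ε-transitions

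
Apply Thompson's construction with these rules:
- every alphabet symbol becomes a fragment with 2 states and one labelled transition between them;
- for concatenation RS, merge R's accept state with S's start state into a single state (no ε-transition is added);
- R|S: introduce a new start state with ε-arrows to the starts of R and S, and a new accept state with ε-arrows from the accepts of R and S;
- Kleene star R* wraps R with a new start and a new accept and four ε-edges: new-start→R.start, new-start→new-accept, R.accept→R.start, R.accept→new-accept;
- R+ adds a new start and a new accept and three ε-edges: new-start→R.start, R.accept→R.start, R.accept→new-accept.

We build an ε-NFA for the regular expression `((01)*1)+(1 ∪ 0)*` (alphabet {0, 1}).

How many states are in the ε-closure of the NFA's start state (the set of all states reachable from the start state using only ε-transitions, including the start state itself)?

Let C(F) = |ε-closure(F.start)| within fragment F, and note whether F accepts ε. Symbol fragments have C = 1 and do not accept ε. Then:
  01 : same as the first factor's closure: C = 1
  (01)* : C = 1 (new start) + 1 (body) + 1 (new accept) = 3
  (01)*1 : C = 3 + (1−1) = 3 (closure spills across the concat boundary because the left factor accepts ε)
  ((01)*1)+ : C = 1 + 3 = 4 (the body doesn't accept ε, so the new accept is not reached)
  1 ∪ 0 : new start ε-reaches every alternative's start; none of them accept ε, so the new accept is not reached: C = 1 + 1 + 1 = 3
  (1 ∪ 0)* : C = 1 (new start) + 3 (body) + 1 (new accept) = 5
  ((01)*1)+(1 ∪ 0)* : C equals the left operand's closure size = 4 (its accept is not ε-reachable, so the closure stops there)

4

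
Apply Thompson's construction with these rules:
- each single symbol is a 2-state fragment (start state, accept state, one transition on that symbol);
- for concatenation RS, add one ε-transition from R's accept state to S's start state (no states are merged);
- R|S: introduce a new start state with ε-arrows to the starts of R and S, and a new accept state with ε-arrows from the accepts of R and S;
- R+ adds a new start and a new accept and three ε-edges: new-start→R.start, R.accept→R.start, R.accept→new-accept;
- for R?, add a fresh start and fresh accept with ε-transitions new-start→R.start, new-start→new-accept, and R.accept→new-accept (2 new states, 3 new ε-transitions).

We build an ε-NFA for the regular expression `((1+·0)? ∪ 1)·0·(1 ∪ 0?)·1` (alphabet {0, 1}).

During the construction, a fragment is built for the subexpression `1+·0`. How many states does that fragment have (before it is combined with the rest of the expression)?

6

Fragment for `1+·0`:
Each of the 2 symbol leaves contributes a 2-state fragment.
  1+ = 4 states
  1+·0 = 6 states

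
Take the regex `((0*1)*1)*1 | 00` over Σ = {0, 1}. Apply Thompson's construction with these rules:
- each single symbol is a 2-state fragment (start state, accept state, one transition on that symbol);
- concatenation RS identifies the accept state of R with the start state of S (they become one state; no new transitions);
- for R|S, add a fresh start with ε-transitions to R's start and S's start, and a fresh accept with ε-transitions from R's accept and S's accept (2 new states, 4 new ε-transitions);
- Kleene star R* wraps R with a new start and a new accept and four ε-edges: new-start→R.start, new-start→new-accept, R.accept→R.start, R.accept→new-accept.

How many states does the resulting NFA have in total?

16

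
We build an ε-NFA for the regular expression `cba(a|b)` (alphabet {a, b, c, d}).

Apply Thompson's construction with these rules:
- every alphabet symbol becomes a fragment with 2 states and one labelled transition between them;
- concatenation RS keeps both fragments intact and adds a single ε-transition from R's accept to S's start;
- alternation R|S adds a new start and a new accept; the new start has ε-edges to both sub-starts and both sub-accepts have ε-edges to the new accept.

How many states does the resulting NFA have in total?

12

Recursing over subexpressions:
Each of the 5 symbol leaves contributes a 2-state fragment.
  a|b : 6 states
  cba(a|b) : 12 states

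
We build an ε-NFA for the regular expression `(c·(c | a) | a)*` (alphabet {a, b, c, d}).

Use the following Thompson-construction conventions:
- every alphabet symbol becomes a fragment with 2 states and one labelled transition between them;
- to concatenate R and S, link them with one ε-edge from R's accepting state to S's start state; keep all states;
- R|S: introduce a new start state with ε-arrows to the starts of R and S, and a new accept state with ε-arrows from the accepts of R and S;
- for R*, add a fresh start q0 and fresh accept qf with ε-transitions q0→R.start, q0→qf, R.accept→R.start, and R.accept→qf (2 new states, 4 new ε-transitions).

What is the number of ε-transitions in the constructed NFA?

13

Recursing over subexpressions:
Each of the 4 symbol leaves contributes 0 ε-transitions.
  c | a — 4 ε-transitions
  c·(c | a) — 5 ε-transitions
  c·(c | a) | a — 9 ε-transitions
  (c·(c | a) | a)* — 13 ε-transitions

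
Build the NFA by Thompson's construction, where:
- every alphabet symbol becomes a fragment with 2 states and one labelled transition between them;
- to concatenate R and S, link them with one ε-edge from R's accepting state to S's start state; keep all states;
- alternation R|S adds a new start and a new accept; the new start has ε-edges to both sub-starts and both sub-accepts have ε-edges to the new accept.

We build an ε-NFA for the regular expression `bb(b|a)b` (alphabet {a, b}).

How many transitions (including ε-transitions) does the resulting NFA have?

12

Building bottom-up:
Each of the 5 symbol leaves contributes 1 transition (1 symbol, 0 ε).
  b|a : 6 transitions (2 symbol, 4 ε)
  bb(b|a)b : 12 transitions (5 symbol, 7 ε)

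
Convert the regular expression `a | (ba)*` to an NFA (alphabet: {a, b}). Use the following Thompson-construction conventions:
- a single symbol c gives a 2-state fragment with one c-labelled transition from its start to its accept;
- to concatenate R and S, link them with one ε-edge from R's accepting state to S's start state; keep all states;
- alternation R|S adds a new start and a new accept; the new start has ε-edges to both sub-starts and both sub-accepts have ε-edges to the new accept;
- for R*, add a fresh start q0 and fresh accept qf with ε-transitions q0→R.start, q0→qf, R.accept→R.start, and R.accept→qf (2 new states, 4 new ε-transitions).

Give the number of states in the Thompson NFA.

10

Per subexpression:
Each of the 3 symbol leaves contributes a 2-state fragment.
  ba → 4 states
  (ba)* → 6 states
  a | (ba)* → 10 states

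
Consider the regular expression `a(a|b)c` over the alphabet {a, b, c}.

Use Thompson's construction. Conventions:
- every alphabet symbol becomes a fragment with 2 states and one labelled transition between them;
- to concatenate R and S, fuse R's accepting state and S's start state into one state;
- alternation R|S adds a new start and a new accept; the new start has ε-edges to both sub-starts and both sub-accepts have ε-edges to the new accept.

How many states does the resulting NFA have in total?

Per subexpression:
Each of the 4 symbol leaves contributes a 2-state fragment.
  a|b — 6 states
  a(a|b)c — 8 states

8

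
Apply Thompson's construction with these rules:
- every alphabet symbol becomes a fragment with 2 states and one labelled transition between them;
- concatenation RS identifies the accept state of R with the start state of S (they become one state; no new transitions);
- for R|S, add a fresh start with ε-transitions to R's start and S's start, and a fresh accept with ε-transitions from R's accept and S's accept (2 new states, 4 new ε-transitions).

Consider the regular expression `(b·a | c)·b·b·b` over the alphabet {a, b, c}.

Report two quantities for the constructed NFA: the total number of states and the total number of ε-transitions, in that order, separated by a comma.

Per subexpression:
Each of the 6 symbol leaves contributes 2 states and 0 ε-transitions.
  b·a → 3 states, 0 ε-transitions
  b·a | c → 7 states, 4 ε-transitions
  (b·a | c)·b·b·b → 10 states, 4 ε-transitions

10, 4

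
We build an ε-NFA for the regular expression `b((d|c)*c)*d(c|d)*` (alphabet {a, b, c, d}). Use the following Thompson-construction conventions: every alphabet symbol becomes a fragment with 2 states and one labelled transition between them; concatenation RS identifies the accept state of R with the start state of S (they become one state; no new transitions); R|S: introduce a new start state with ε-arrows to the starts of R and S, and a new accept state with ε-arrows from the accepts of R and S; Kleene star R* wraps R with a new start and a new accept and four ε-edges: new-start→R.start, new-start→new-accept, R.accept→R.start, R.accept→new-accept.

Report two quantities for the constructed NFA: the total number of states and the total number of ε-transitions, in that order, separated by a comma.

20, 20

Building bottom-up:
Each of the 7 symbol leaves contributes 2 states and 0 ε-transitions.
  d|c → 6 states, 4 ε-transitions
  (d|c)* → 8 states, 8 ε-transitions
  (d|c)*c → 9 states, 8 ε-transitions
  ((d|c)*c)* → 11 states, 12 ε-transitions
  c|d → 6 states, 4 ε-transitions
  (c|d)* → 8 states, 8 ε-transitions
  b((d|c)*c)*d(c|d)* → 20 states, 20 ε-transitions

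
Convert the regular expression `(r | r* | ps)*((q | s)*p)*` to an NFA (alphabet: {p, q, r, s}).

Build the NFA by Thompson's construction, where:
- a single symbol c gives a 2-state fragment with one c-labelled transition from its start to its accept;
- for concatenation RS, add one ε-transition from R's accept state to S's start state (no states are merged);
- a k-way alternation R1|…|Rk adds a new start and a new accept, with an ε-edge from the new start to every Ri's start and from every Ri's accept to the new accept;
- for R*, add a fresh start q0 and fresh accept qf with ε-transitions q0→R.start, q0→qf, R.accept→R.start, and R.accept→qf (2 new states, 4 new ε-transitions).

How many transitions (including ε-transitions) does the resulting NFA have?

36

Building bottom-up:
Each of the 7 symbol leaves contributes 1 transition (1 symbol, 0 ε).
  r* = 5 transitions (1 symbol, 4 ε)
  ps = 3 transitions (2 symbol, 1 ε)
  r | r* | ps = 15 transitions (4 symbol, 11 ε)
  (r | r* | ps)* = 19 transitions (4 symbol, 15 ε)
  q | s = 6 transitions (2 symbol, 4 ε)
  (q | s)* = 10 transitions (2 symbol, 8 ε)
  (q | s)*p = 12 transitions (3 symbol, 9 ε)
  ((q | s)*p)* = 16 transitions (3 symbol, 13 ε)
  (r | r* | ps)*((q | s)*p)* = 36 transitions (7 symbol, 29 ε)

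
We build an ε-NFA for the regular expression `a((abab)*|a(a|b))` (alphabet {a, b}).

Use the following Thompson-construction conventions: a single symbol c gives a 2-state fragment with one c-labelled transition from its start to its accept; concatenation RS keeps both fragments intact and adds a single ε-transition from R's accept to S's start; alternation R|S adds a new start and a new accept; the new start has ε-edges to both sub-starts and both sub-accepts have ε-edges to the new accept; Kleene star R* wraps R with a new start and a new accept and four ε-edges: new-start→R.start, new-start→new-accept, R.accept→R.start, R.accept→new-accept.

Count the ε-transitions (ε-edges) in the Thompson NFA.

17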